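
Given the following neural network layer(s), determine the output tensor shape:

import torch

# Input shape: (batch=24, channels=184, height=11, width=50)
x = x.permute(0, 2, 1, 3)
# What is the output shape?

Input shape: (24, 184, 11, 50)
Output shape: (24, 11, 184, 50)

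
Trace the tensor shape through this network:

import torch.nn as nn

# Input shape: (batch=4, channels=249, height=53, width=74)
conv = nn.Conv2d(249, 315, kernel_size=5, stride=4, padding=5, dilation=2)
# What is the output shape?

Input shape: (4, 249, 53, 74)
Output shape: (4, 315, 14, 19)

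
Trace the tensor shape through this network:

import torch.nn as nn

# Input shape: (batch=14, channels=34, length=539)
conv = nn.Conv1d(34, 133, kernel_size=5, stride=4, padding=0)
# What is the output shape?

Input shape: (14, 34, 539)
Output shape: (14, 133, 134)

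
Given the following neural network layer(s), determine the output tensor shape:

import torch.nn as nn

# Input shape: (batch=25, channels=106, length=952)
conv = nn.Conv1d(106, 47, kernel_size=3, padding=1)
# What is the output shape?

Input shape: (25, 106, 952)
Output shape: (25, 47, 952)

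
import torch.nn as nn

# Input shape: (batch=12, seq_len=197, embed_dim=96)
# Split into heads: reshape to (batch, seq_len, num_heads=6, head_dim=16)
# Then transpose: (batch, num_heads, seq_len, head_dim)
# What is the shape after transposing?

Input shape: (12, 197, 96)
  -> after reshape: (12, 197, 6, 16)
Output shape: (12, 6, 197, 16)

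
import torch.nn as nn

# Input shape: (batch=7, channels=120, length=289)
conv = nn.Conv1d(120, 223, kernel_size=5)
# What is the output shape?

Input shape: (7, 120, 289)
Output shape: (7, 223, 285)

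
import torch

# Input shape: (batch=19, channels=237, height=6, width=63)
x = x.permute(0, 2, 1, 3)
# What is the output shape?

Input shape: (19, 237, 6, 63)
Output shape: (19, 6, 237, 63)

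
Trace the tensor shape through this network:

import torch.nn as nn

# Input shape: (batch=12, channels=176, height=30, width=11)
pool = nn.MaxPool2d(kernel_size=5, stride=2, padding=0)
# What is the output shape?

Input shape: (12, 176, 30, 11)
Output shape: (12, 176, 13, 4)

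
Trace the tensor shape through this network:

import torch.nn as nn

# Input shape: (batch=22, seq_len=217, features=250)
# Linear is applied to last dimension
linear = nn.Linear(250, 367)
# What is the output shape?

Input shape: (22, 217, 250)
Output shape: (22, 217, 367)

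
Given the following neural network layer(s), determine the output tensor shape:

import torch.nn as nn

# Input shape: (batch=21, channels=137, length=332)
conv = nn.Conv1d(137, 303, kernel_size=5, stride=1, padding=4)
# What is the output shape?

Input shape: (21, 137, 332)
Output shape: (21, 303, 336)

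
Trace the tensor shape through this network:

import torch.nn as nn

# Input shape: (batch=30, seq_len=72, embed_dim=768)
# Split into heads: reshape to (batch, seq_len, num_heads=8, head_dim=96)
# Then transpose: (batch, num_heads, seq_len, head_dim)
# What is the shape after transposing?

Input shape: (30, 72, 768)
  -> after reshape: (30, 72, 8, 96)
Output shape: (30, 8, 72, 96)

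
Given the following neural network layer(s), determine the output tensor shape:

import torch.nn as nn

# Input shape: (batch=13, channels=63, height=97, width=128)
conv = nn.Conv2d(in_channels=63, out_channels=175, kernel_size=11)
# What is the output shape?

Input shape: (13, 63, 97, 128)
Output shape: (13, 175, 87, 118)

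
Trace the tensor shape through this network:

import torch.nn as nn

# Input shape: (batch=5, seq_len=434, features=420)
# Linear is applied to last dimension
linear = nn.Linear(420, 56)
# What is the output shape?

Input shape: (5, 434, 420)
Output shape: (5, 434, 56)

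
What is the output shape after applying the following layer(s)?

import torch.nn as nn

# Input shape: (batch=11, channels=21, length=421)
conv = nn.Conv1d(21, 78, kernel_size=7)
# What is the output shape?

Input shape: (11, 21, 421)
Output shape: (11, 78, 415)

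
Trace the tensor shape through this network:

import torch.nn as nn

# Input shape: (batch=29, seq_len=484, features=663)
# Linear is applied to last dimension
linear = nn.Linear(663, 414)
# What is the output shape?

Input shape: (29, 484, 663)
Output shape: (29, 484, 414)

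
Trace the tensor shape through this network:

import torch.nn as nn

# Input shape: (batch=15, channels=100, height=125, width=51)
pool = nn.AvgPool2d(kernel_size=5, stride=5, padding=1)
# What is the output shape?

Input shape: (15, 100, 125, 51)
Output shape: (15, 100, 25, 10)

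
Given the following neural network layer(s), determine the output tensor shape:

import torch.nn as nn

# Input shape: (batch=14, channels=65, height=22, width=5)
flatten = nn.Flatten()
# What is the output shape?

Input shape: (14, 65, 22, 5)
Output shape: (14, 7150)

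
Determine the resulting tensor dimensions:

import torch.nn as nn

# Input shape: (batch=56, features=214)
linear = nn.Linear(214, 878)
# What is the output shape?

Input shape: (56, 214)
Output shape: (56, 878)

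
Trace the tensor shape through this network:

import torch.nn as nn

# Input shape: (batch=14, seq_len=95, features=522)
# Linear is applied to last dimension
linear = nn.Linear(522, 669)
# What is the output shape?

Input shape: (14, 95, 522)
Output shape: (14, 95, 669)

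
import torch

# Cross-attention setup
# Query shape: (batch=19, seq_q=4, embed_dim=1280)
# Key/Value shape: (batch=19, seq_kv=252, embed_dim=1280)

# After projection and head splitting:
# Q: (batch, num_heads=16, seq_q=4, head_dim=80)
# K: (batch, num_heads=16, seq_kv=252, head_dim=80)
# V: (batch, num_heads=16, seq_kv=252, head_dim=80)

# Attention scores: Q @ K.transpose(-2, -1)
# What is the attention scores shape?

Input shape: (19, 4, 1280)
Output shape: (19, 16, 4, 252)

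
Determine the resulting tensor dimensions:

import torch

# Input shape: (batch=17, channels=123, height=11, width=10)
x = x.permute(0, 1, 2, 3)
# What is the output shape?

Input shape: (17, 123, 11, 10)
Output shape: (17, 123, 11, 10)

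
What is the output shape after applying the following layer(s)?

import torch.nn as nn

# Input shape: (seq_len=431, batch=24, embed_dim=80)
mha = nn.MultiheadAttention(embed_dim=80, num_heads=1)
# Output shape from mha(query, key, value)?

Input shape: (431, 24, 80)
Output shape: (431, 24, 80)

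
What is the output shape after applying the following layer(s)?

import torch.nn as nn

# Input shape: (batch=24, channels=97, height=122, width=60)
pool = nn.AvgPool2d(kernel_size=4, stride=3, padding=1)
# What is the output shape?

Input shape: (24, 97, 122, 60)
Output shape: (24, 97, 41, 20)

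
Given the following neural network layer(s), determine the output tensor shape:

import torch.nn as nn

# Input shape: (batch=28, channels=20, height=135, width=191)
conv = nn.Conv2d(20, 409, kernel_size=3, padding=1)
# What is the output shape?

Input shape: (28, 20, 135, 191)
Output shape: (28, 409, 135, 191)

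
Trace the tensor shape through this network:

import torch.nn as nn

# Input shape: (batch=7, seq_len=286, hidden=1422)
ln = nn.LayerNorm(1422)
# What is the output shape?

Input shape: (7, 286, 1422)
Output shape: (7, 286, 1422)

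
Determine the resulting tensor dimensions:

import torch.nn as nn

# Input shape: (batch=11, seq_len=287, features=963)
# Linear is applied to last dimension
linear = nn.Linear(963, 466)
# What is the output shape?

Input shape: (11, 287, 963)
Output shape: (11, 287, 466)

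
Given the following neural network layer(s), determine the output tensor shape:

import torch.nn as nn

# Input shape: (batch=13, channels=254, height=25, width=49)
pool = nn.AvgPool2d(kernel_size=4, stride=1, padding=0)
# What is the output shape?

Input shape: (13, 254, 25, 49)
Output shape: (13, 254, 22, 46)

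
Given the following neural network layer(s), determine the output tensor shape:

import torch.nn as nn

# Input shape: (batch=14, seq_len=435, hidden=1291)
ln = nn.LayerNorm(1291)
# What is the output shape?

Input shape: (14, 435, 1291)
Output shape: (14, 435, 1291)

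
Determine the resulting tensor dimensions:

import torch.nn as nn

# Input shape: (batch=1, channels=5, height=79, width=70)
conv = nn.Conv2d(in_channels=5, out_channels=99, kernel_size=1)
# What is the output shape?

Input shape: (1, 5, 79, 70)
Output shape: (1, 99, 79, 70)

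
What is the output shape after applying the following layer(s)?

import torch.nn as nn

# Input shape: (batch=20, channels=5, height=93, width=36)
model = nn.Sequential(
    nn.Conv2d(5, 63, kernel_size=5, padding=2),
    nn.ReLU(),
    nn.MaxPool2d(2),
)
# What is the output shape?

Input shape: (20, 5, 93, 36)
  -> after Conv2d: (20, 63, 93, 36)
  -> after ReLU: (20, 63, 93, 36)
Output shape: (20, 63, 46, 18)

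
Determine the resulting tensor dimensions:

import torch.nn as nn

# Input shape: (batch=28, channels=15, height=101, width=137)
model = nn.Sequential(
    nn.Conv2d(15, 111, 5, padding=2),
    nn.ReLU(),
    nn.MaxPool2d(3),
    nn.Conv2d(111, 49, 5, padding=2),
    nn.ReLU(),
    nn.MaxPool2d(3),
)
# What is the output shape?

Input shape: (28, 15, 101, 137)
  -> after first Conv2d: (28, 111, 101, 137)
  -> after first MaxPool2d: (28, 111, 33, 45)
  -> after second Conv2d: (28, 49, 33, 45)
Output shape: (28, 49, 11, 15)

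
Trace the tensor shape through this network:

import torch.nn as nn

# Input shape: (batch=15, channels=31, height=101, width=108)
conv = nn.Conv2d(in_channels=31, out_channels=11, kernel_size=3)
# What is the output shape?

Input shape: (15, 31, 101, 108)
Output shape: (15, 11, 99, 106)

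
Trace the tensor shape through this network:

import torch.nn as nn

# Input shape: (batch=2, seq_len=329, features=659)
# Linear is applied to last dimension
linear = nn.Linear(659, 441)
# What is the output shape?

Input shape: (2, 329, 659)
Output shape: (2, 329, 441)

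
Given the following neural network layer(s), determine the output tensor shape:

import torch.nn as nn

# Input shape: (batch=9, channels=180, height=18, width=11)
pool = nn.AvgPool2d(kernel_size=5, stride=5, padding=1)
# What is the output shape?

Input shape: (9, 180, 18, 11)
Output shape: (9, 180, 4, 2)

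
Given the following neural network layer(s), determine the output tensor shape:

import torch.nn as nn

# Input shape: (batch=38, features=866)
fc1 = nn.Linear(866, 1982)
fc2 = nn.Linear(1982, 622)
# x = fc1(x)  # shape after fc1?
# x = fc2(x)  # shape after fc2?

Input shape: (38, 866)
  -> after fc1: (38, 1982)
Output shape: (38, 622)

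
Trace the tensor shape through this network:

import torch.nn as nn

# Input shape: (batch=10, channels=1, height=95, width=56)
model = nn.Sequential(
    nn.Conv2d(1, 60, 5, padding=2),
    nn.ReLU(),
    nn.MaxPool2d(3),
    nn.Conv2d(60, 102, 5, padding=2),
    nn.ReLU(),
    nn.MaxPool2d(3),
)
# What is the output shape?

Input shape: (10, 1, 95, 56)
  -> after first Conv2d: (10, 60, 95, 56)
  -> after first MaxPool2d: (10, 60, 31, 18)
  -> after second Conv2d: (10, 102, 31, 18)
Output shape: (10, 102, 10, 6)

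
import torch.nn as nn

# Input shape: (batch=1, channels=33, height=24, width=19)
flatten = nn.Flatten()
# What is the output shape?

Input shape: (1, 33, 24, 19)
Output shape: (1, 15048)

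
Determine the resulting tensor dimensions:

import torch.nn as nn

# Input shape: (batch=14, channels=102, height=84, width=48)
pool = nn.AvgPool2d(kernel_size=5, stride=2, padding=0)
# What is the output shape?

Input shape: (14, 102, 84, 48)
Output shape: (14, 102, 40, 22)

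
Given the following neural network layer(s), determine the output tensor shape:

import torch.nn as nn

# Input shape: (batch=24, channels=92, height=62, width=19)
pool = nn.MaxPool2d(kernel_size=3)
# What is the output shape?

Input shape: (24, 92, 62, 19)
Output shape: (24, 92, 20, 6)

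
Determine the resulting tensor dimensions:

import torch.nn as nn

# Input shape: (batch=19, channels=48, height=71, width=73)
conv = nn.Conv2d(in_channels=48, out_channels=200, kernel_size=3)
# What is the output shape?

Input shape: (19, 48, 71, 73)
Output shape: (19, 200, 69, 71)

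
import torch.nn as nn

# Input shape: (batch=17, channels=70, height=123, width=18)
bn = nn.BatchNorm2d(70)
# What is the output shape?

Input shape: (17, 70, 123, 18)
Output shape: (17, 70, 123, 18)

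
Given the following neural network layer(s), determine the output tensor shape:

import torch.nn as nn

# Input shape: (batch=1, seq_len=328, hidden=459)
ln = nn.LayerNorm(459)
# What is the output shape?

Input shape: (1, 328, 459)
Output shape: (1, 328, 459)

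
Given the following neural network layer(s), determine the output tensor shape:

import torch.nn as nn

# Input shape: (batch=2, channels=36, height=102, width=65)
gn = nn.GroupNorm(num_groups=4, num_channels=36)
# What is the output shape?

Input shape: (2, 36, 102, 65)
Output shape: (2, 36, 102, 65)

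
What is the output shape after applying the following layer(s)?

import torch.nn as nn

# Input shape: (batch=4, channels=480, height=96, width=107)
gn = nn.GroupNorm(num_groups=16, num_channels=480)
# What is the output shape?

Input shape: (4, 480, 96, 107)
Output shape: (4, 480, 96, 107)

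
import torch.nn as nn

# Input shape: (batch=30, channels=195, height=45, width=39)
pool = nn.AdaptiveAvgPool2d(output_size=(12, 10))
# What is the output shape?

Input shape: (30, 195, 45, 39)
Output shape: (30, 195, 12, 10)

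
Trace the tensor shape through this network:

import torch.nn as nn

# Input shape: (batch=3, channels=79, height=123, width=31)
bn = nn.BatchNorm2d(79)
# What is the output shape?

Input shape: (3, 79, 123, 31)
Output shape: (3, 79, 123, 31)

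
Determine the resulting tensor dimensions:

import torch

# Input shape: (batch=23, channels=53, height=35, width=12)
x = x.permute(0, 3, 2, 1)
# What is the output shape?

Input shape: (23, 53, 35, 12)
Output shape: (23, 12, 35, 53)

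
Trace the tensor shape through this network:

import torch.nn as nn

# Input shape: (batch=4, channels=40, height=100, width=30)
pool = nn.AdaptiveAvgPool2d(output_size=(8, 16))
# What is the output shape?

Input shape: (4, 40, 100, 30)
Output shape: (4, 40, 8, 16)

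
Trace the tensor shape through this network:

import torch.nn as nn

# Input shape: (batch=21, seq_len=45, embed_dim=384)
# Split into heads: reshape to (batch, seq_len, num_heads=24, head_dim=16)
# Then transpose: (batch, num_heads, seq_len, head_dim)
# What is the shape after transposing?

Input shape: (21, 45, 384)
  -> after reshape: (21, 45, 24, 16)
Output shape: (21, 24, 45, 16)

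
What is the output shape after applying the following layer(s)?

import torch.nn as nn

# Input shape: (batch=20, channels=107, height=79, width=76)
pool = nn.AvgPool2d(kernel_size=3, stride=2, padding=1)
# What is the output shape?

Input shape: (20, 107, 79, 76)
Output shape: (20, 107, 40, 38)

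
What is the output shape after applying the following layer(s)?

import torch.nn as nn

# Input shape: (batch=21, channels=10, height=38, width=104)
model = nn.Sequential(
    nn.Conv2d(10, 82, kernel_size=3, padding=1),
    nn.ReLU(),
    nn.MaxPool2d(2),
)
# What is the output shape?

Input shape: (21, 10, 38, 104)
  -> after Conv2d: (21, 82, 38, 104)
  -> after ReLU: (21, 82, 38, 104)
Output shape: (21, 82, 19, 52)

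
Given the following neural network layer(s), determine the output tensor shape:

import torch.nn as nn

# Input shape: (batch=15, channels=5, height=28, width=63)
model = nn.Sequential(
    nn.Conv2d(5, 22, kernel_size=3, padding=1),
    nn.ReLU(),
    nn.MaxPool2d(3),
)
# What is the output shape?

Input shape: (15, 5, 28, 63)
  -> after Conv2d: (15, 22, 28, 63)
  -> after ReLU: (15, 22, 28, 63)
Output shape: (15, 22, 9, 21)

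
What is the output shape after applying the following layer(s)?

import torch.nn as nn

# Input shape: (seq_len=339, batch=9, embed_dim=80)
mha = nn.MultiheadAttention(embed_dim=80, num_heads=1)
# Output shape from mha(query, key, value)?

Input shape: (339, 9, 80)
Output shape: (339, 9, 80)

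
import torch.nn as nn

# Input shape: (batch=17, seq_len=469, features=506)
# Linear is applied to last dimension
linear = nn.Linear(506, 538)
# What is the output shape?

Input shape: (17, 469, 506)
Output shape: (17, 469, 538)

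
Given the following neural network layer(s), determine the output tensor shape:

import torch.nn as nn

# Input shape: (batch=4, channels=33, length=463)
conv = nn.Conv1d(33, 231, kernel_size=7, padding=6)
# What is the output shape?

Input shape: (4, 33, 463)
Output shape: (4, 231, 469)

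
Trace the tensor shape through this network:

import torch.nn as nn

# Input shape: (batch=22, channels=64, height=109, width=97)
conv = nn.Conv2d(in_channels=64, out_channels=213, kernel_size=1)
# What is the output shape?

Input shape: (22, 64, 109, 97)
Output shape: (22, 213, 109, 97)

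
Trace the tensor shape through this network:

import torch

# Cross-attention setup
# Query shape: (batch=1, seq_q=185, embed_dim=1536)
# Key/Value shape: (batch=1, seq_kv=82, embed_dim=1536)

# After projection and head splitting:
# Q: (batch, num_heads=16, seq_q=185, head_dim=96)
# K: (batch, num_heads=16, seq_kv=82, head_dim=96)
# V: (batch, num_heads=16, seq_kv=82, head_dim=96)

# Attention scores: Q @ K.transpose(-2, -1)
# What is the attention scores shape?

Input shape: (1, 185, 1536)
Output shape: (1, 16, 185, 82)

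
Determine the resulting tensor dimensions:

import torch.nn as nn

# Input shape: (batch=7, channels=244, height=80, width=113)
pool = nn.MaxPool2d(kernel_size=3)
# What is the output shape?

Input shape: (7, 244, 80, 113)
Output shape: (7, 244, 26, 37)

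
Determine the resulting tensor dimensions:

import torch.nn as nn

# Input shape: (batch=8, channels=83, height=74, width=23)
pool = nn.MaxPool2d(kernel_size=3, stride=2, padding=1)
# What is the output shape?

Input shape: (8, 83, 74, 23)
Output shape: (8, 83, 37, 12)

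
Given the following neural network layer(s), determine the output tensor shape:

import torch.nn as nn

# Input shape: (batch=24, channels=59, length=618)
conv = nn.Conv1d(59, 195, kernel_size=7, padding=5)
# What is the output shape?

Input shape: (24, 59, 618)
Output shape: (24, 195, 622)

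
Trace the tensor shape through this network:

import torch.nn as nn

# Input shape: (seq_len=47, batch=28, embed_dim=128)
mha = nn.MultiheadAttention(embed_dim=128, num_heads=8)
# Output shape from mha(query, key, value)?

Input shape: (47, 28, 128)
Output shape: (47, 28, 128)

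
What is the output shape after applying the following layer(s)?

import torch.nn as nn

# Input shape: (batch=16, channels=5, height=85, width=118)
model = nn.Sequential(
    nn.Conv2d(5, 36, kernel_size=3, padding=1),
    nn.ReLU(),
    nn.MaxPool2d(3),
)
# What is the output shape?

Input shape: (16, 5, 85, 118)
  -> after Conv2d: (16, 36, 85, 118)
  -> after ReLU: (16, 36, 85, 118)
Output shape: (16, 36, 28, 39)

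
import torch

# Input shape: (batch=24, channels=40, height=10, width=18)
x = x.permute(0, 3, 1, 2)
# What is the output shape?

Input shape: (24, 40, 10, 18)
Output shape: (24, 18, 40, 10)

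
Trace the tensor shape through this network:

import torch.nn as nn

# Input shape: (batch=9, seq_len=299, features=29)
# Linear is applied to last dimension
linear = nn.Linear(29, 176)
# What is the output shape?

Input shape: (9, 299, 29)
Output shape: (9, 299, 176)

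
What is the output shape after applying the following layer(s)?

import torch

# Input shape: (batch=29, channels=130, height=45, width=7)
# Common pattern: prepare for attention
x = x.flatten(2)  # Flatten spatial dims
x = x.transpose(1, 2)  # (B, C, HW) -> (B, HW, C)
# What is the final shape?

Input shape: (29, 130, 45, 7)
  -> after flatten(2): (29, 130, 315)
Output shape: (29, 315, 130)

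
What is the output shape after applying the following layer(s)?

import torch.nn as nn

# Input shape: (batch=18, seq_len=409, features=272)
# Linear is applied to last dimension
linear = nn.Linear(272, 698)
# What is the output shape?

Input shape: (18, 409, 272)
Output shape: (18, 409, 698)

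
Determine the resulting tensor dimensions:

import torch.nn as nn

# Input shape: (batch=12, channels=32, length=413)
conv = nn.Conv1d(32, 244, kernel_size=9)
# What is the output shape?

Input shape: (12, 32, 413)
Output shape: (12, 244, 405)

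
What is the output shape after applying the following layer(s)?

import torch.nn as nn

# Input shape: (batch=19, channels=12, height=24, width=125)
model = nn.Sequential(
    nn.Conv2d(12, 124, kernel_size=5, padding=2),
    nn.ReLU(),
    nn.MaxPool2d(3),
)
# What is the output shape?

Input shape: (19, 12, 24, 125)
  -> after Conv2d: (19, 124, 24, 125)
  -> after ReLU: (19, 124, 24, 125)
Output shape: (19, 124, 8, 41)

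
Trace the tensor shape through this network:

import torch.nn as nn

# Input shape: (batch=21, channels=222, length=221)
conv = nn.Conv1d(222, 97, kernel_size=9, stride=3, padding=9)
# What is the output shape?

Input shape: (21, 222, 221)
Output shape: (21, 97, 77)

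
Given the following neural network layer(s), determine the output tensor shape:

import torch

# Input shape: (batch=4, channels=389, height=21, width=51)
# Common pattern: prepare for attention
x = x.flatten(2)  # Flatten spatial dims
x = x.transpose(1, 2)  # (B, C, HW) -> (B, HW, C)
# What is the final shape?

Input shape: (4, 389, 21, 51)
  -> after flatten(2): (4, 389, 1071)
Output shape: (4, 1071, 389)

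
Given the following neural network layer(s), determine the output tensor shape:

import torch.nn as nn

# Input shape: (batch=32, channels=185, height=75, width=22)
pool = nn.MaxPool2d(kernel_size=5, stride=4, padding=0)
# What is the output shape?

Input shape: (32, 185, 75, 22)
Output shape: (32, 185, 18, 5)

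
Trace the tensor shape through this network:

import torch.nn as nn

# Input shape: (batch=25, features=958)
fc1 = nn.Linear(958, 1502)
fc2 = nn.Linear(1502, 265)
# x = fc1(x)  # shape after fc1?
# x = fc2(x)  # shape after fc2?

Input shape: (25, 958)
  -> after fc1: (25, 1502)
Output shape: (25, 265)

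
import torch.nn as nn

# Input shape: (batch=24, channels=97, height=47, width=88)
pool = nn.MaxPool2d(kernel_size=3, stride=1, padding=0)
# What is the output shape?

Input shape: (24, 97, 47, 88)
Output shape: (24, 97, 45, 86)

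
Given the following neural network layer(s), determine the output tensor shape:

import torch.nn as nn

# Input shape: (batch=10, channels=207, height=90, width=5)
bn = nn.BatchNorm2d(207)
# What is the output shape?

Input shape: (10, 207, 90, 5)
Output shape: (10, 207, 90, 5)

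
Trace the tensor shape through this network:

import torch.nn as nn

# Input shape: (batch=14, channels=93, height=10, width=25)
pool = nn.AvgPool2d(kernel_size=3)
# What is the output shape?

Input shape: (14, 93, 10, 25)
Output shape: (14, 93, 3, 8)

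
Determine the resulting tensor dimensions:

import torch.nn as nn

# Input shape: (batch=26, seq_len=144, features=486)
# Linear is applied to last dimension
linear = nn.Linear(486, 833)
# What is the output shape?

Input shape: (26, 144, 486)
Output shape: (26, 144, 833)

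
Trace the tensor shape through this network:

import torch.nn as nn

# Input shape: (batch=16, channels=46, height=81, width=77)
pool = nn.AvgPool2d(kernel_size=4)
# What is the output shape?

Input shape: (16, 46, 81, 77)
Output shape: (16, 46, 20, 19)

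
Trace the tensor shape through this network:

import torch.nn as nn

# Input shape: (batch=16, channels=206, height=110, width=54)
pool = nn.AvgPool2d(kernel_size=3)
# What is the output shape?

Input shape: (16, 206, 110, 54)
Output shape: (16, 206, 36, 18)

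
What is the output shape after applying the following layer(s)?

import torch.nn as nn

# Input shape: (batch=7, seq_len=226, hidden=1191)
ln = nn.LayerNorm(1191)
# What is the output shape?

Input shape: (7, 226, 1191)
Output shape: (7, 226, 1191)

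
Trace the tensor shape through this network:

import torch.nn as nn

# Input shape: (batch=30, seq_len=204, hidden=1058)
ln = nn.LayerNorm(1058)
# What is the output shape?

Input shape: (30, 204, 1058)
Output shape: (30, 204, 1058)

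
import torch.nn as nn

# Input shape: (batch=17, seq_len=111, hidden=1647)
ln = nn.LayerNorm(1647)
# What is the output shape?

Input shape: (17, 111, 1647)
Output shape: (17, 111, 1647)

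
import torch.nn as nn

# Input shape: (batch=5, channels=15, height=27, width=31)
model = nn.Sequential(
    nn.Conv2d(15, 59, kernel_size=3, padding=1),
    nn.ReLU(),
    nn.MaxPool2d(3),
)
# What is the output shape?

Input shape: (5, 15, 27, 31)
  -> after Conv2d: (5, 59, 27, 31)
  -> after ReLU: (5, 59, 27, 31)
Output shape: (5, 59, 9, 10)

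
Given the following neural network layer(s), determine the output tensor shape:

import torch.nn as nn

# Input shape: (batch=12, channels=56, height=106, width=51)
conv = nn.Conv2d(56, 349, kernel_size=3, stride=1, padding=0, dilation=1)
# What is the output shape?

Input shape: (12, 56, 106, 51)
Output shape: (12, 349, 104, 49)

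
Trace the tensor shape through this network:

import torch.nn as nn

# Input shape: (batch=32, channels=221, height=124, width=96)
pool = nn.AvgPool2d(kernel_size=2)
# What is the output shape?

Input shape: (32, 221, 124, 96)
Output shape: (32, 221, 62, 48)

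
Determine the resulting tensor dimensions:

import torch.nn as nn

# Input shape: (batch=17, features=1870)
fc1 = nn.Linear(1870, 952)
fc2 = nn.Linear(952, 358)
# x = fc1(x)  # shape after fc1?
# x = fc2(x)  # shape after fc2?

Input shape: (17, 1870)
  -> after fc1: (17, 952)
Output shape: (17, 358)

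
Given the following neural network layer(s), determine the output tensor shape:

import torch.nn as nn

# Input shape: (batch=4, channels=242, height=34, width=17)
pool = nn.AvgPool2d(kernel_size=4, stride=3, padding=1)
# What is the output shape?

Input shape: (4, 242, 34, 17)
Output shape: (4, 242, 11, 6)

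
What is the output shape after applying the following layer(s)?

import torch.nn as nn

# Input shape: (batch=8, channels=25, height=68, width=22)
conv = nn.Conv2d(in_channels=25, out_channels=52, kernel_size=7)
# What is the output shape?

Input shape: (8, 25, 68, 22)
Output shape: (8, 52, 62, 16)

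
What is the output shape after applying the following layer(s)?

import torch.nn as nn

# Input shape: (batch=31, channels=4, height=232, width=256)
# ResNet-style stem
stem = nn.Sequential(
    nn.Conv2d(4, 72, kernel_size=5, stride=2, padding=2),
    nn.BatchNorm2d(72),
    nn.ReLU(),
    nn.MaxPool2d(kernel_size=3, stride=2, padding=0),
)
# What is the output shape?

Input shape: (31, 4, 232, 256)
  -> after Conv2d 5x5 stride=2: (31, 72, 116, 128)
Output shape: (31, 72, 57, 63)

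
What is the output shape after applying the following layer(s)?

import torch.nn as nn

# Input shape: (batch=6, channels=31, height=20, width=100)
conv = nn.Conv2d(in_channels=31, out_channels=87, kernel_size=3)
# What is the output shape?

Input shape: (6, 31, 20, 100)
Output shape: (6, 87, 18, 98)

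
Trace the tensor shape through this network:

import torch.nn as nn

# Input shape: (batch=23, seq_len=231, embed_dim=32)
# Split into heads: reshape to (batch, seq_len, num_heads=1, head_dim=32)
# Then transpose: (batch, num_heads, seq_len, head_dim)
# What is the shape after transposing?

Input shape: (23, 231, 32)
  -> after reshape: (23, 231, 1, 32)
Output shape: (23, 1, 231, 32)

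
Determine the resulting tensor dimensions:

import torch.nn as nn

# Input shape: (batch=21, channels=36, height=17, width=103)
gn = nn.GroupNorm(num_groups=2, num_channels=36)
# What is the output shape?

Input shape: (21, 36, 17, 103)
Output shape: (21, 36, 17, 103)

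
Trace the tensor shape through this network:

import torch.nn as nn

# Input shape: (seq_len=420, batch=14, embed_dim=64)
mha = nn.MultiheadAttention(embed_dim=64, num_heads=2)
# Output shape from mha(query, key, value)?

Input shape: (420, 14, 64)
Output shape: (420, 14, 64)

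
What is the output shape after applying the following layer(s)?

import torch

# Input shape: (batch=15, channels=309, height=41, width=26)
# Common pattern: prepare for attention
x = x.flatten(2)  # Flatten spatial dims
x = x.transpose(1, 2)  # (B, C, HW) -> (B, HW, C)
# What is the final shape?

Input shape: (15, 309, 41, 26)
  -> after flatten(2): (15, 309, 1066)
Output shape: (15, 1066, 309)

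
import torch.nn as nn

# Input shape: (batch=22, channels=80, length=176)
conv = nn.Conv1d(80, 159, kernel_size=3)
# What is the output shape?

Input shape: (22, 80, 176)
Output shape: (22, 159, 174)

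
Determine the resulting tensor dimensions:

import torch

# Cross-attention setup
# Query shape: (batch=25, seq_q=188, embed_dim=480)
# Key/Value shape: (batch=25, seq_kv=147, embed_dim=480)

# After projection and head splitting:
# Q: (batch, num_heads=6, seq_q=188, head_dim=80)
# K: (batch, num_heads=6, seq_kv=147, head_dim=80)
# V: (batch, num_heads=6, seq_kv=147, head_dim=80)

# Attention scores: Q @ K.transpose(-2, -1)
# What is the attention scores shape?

Input shape: (25, 188, 480)
Output shape: (25, 6, 188, 147)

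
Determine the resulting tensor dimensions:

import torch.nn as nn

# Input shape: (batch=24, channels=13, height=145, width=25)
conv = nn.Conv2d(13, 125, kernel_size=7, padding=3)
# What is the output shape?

Input shape: (24, 13, 145, 25)
Output shape: (24, 125, 145, 25)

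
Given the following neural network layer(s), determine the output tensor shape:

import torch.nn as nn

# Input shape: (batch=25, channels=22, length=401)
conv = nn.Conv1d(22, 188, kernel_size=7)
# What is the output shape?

Input shape: (25, 22, 401)
Output shape: (25, 188, 395)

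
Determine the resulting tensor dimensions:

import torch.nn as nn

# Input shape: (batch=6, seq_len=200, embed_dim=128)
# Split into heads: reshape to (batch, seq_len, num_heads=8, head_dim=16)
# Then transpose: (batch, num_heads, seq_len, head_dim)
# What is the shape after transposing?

Input shape: (6, 200, 128)
  -> after reshape: (6, 200, 8, 16)
Output shape: (6, 8, 200, 16)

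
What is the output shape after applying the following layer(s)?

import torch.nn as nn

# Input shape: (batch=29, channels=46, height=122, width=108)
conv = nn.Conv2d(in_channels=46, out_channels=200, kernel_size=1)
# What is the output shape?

Input shape: (29, 46, 122, 108)
Output shape: (29, 200, 122, 108)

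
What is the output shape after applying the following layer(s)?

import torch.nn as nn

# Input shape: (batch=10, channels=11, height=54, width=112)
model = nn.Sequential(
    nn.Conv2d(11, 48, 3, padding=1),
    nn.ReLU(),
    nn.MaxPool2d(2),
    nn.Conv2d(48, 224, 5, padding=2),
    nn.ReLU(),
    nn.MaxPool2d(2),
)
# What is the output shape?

Input shape: (10, 11, 54, 112)
  -> after first Conv2d: (10, 48, 54, 112)
  -> after first MaxPool2d: (10, 48, 27, 56)
  -> after second Conv2d: (10, 224, 27, 56)
Output shape: (10, 224, 13, 28)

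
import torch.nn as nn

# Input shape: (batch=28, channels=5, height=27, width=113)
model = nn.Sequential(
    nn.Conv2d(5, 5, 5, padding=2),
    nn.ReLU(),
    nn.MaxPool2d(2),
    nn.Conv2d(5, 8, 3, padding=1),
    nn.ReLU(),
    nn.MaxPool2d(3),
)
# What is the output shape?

Input shape: (28, 5, 27, 113)
  -> after first Conv2d: (28, 5, 27, 113)
  -> after first MaxPool2d: (28, 5, 13, 56)
  -> after second Conv2d: (28, 8, 13, 56)
Output shape: (28, 8, 4, 18)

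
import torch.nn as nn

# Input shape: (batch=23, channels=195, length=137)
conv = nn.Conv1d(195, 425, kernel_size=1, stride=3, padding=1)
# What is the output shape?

Input shape: (23, 195, 137)
Output shape: (23, 425, 47)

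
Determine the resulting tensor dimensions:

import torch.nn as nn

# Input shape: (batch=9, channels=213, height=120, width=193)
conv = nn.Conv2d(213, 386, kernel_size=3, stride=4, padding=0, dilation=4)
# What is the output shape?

Input shape: (9, 213, 120, 193)
Output shape: (9, 386, 28, 47)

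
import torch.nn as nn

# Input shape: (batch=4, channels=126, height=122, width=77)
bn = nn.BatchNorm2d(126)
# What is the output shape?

Input shape: (4, 126, 122, 77)
Output shape: (4, 126, 122, 77)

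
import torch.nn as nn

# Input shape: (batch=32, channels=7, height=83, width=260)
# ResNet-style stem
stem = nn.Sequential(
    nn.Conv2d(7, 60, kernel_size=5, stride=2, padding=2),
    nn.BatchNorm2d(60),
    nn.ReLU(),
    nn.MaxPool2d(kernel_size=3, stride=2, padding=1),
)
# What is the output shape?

Input shape: (32, 7, 83, 260)
  -> after Conv2d 5x5 stride=2: (32, 60, 42, 130)
Output shape: (32, 60, 21, 65)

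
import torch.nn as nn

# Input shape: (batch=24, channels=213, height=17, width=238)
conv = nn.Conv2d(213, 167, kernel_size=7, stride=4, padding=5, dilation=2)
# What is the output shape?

Input shape: (24, 213, 17, 238)
Output shape: (24, 167, 4, 59)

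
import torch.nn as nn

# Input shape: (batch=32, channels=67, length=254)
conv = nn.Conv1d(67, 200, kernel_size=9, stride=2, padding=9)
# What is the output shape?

Input shape: (32, 67, 254)
Output shape: (32, 200, 132)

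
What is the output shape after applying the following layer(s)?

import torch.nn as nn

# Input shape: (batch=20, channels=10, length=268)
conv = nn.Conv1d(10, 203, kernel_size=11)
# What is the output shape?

Input shape: (20, 10, 268)
Output shape: (20, 203, 258)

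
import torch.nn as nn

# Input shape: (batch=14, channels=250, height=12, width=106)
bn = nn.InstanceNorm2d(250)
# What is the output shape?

Input shape: (14, 250, 12, 106)
Output shape: (14, 250, 12, 106)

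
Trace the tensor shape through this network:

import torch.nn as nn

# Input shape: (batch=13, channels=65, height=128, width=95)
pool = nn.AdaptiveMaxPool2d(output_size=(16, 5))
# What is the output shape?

Input shape: (13, 65, 128, 95)
Output shape: (13, 65, 16, 5)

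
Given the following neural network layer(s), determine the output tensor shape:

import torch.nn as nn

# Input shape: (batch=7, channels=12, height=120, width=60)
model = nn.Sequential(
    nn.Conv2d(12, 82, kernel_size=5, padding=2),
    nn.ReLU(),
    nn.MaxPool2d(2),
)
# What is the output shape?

Input shape: (7, 12, 120, 60)
  -> after Conv2d: (7, 82, 120, 60)
  -> after ReLU: (7, 82, 120, 60)
Output shape: (7, 82, 60, 30)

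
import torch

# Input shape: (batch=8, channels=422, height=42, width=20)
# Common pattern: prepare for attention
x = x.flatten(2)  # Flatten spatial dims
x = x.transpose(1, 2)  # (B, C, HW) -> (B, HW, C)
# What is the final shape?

Input shape: (8, 422, 42, 20)
  -> after flatten(2): (8, 422, 840)
Output shape: (8, 840, 422)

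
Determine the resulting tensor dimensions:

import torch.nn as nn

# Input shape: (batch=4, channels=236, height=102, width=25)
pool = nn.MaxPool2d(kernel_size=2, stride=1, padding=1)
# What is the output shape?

Input shape: (4, 236, 102, 25)
Output shape: (4, 236, 103, 26)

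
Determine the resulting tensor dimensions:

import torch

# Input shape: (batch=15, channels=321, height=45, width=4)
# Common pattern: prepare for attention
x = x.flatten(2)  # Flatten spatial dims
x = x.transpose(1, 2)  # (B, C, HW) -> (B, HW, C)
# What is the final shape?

Input shape: (15, 321, 45, 4)
  -> after flatten(2): (15, 321, 180)
Output shape: (15, 180, 321)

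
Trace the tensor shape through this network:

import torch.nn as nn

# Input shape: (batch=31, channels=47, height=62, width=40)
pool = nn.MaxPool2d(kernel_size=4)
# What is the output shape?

Input shape: (31, 47, 62, 40)
Output shape: (31, 47, 15, 10)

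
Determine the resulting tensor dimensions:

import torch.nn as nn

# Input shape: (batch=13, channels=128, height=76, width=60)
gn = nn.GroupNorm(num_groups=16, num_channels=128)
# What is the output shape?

Input shape: (13, 128, 76, 60)
Output shape: (13, 128, 76, 60)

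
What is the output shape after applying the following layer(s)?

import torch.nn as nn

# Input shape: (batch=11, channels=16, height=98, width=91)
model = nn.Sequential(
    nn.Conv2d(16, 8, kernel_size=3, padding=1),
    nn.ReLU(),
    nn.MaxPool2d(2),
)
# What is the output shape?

Input shape: (11, 16, 98, 91)
  -> after Conv2d: (11, 8, 98, 91)
  -> after ReLU: (11, 8, 98, 91)
Output shape: (11, 8, 49, 45)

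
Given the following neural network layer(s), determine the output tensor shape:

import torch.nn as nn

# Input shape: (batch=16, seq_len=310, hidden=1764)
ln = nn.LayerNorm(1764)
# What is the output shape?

Input shape: (16, 310, 1764)
Output shape: (16, 310, 1764)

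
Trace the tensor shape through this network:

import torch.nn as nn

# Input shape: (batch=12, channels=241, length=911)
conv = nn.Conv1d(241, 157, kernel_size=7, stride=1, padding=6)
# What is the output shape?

Input shape: (12, 241, 911)
Output shape: (12, 157, 917)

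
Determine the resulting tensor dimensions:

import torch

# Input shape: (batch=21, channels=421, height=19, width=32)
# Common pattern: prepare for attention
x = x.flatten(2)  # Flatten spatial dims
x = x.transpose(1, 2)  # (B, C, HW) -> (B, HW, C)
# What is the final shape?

Input shape: (21, 421, 19, 32)
  -> after flatten(2): (21, 421, 608)
Output shape: (21, 608, 421)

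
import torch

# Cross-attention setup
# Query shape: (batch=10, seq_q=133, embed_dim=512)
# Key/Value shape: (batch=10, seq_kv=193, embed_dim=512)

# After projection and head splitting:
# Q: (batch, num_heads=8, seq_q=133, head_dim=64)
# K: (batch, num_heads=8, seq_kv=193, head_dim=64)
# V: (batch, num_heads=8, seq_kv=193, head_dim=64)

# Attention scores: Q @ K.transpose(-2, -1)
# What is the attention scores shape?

Input shape: (10, 133, 512)
Output shape: (10, 8, 133, 193)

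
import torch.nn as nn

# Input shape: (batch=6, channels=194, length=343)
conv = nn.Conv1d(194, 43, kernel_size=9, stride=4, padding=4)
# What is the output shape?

Input shape: (6, 194, 343)
Output shape: (6, 43, 86)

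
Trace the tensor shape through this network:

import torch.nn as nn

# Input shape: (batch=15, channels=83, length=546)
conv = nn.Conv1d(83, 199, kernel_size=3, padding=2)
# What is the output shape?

Input shape: (15, 83, 546)
Output shape: (15, 199, 548)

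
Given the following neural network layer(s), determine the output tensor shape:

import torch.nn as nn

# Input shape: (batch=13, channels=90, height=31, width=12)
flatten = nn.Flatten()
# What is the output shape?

Input shape: (13, 90, 31, 12)
Output shape: (13, 33480)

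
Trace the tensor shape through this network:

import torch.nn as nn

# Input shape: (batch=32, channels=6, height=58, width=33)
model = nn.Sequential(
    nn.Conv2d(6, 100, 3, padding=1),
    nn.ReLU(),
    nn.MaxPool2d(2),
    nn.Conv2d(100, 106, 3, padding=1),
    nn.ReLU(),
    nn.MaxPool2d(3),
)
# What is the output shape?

Input shape: (32, 6, 58, 33)
  -> after first Conv2d: (32, 100, 58, 33)
  -> after first MaxPool2d: (32, 100, 29, 16)
  -> after second Conv2d: (32, 106, 29, 16)
Output shape: (32, 106, 9, 5)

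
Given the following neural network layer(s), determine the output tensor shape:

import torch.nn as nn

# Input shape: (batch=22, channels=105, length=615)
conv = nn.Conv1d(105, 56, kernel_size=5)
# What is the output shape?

Input shape: (22, 105, 615)
Output shape: (22, 56, 611)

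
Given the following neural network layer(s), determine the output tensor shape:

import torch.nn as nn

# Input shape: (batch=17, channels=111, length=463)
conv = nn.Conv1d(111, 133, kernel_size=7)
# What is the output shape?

Input shape: (17, 111, 463)
Output shape: (17, 133, 457)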